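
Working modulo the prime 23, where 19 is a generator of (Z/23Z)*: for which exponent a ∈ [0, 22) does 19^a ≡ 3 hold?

Successive powers of 19 modulo 23:
  19^0=1  19^1=19  19^2=16  19^3=5  19^4=3
So 19^4 ≡ 3 (mod 23), giving a = 4.

4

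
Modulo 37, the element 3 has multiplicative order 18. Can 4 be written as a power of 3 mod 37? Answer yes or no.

yes

⟨3⟩ has order 18; its elements mod 37 are {1, 3, 4, 7, 9, 10, 11, 12, 16, 21, 25, 26, 27, 28, 30, 33, 34, 36}.
4 is in this set.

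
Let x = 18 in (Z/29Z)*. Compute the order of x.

28

The order of 18 must divide p − 1 = 28 = 2^2 · 7.
Divisors: 1, 2, 4, 7, 14, 28.
Check each in increasing order: 18^1 ≡ 18;  18^2 ≡ 5;  18^4 ≡ 25;  18^7 ≡ 17;  18^14 ≡ 28;  18^28 ≡ 1.
Smallest exponent giving 1 is 28.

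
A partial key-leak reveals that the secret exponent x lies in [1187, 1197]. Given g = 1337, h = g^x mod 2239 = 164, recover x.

1190

Compute 1337^1187 mod 2239 = 1135, then multiply by 1337 repeatedly:
  1337^1187=1135  1337^1188=1692  1337^1189=814  1337^1190=164
Found 164 at exponent 1190.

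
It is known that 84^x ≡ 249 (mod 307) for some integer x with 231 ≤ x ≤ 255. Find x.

Compute 84^231 mod 307 = 128, then multiply by 84 repeatedly:
  84^231=128  84^232=7  84^233=281  84^234=272  84^235=130
  84^236=175  84^237=271  84^238=46  84^239=180  84^240=77
  84^241=21  84^242=229  84^243=202  84^244=83  84^245=218
  84^246=199  84^247=138  84^248=233  84^249=231  84^250=63
  84^251=73  84^252=299  84^253=249
Found 249 at exponent 253.

253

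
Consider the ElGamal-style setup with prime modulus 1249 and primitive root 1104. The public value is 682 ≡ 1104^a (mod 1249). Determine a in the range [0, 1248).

541

Baby-step giant-step with m = ceil(sqrt(1248)) = 36.
Baby table (1104^j mod 1249 for j=0..35):
  0:1  1:1104  2:1041  3:184  4:798  5:447  6:133  7:699
  8:1063  9:741  10:1218  11:748  12:203  13:541  14:242  15:1131
  16:873  17:813  18:770  19:760  20:961  21:543  22:1201  23:715
  24:1241  25:1160  26:415  27:1026  28:1110  29:171  30:185  31:653
  32:239  33:317  34:248  35:261
Giant step factor: 1104^(-36) ≡ 413 (mod 1249).
Scan 682·413^i mod 1249 for i = 0, 1, …:
  i=0: 682   i=1: 641   i=2: 1194   i=3: 1016
  i=4: 1193   i=5: 603   i=6: 488   i=7: 455
  i=8: 565   i=9: 1031     …   i=14: 668
  i=15: 1104
Match at i=15, j=1: a = 15·36 + 1 = 541.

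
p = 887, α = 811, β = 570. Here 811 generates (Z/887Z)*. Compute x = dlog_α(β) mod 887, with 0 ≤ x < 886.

205

Baby-step giant-step with m = ceil(sqrt(886)) = 30.
Baby table (811^j mod 887 for j=0..29):
  0:1  1:811  2:454  3:89  4:332  5:491  6:825  7:277
  8:236  9:691  10:704  11:603  12:296  13:566  14:447  15:621
  16:702  17:755  18:275  19:388  20:670  21:526  22:826  23:201
  24:690  25:780  26:149  27:207  28:234  29:843
Giant step factor: 811^(-30) ≡ 100 (mod 887).
Scan 570·100^i mod 887 for i = 0, 1, …:
  i=0: 570   i=1: 232   i=2: 138   i=3: 495
  i=4: 715   i=5: 540   i=6: 780
Match at i=6, j=25: x = 6·30 + 25 = 205.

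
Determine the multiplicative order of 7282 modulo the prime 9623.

The order of 7282 must divide p − 1 = 9622 = 2 · 17 · 283.
Divisors: 1, 2, 17, 34, 283, 566, 4811, 9622.
Check each in increasing order: 7282^1 ≡ 7282;  7282^2 ≡ 4794;  7282^17 ≡ 8628;  7282^34 ≡ 8479;  7282^283 ≡ 3107;  7282^566 ≡ 1580;  7282^4811 ≡ 1.
Smallest exponent giving 1 is 4811.

4811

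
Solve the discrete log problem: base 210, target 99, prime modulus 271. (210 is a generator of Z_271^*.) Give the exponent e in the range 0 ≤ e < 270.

Baby-step giant-step with m = ceil(sqrt(270)) = 17.
Baby table (210^j mod 271 for j=0..16):
  0:1  1:210  2:198  3:117  4:180  5:131  6:139  7:193
  8:151  9:3  10:88  11:52  12:80  13:269  14:122  15:146
  16:37
Giant step factor: 210^(-17) ≡ 204 (mod 271).
Scan 99·204^i mod 271 for i = 0, 1, …:
  i=0: 99   i=1: 142   i=2: 242   i=3: 46
  i=4: 170   i=5: 263   i=6: 265   i=7: 131
Match at i=7, j=5: e = 7·17 + 5 = 124.

124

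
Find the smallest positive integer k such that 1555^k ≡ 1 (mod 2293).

The order of 1555 must divide p − 1 = 2292 = 2^2 · 3 · 191.
Divisors: 1, 2, 3, 4, 6, 12, 191, 382, 573, 764, 1146, 2292.
Check each in increasing order: 1555^1 ≡ 1555;  1555^2 ≡ 1203;  1555^3 ≡ 1870;  1555^4 ≡ 326;  1555^6 ≡ 75;  1555^12 ≡ 1039;  1555^191 ≡ 989;  1555^382 ≡ 1303;  1555^573 ≡ 1.
Smallest exponent giving 1 is 573.

573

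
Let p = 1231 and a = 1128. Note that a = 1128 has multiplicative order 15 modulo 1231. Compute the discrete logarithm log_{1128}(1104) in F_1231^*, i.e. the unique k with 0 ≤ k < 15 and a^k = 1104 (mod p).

Successive powers of 1128 modulo 1231:
  1128^0=1  1128^1=1128  1128^2=761  1128^3=401  1128^4=551  1128^5=1104
So 1128^5 ≡ 1104 (mod 1231), giving k = 5.

5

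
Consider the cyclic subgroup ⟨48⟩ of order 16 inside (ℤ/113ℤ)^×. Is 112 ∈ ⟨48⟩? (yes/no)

yes

⟨48⟩ has order 16; its elements mod 113 are {1, 15, 18, 35, 40, 42, 44, 48, 65, 69, 71, 73, 78, 95, 98, 112}.
112 is in this set.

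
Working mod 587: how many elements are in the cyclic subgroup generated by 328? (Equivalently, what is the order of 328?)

The order of 328 must divide p − 1 = 586 = 2 · 293.
Divisors: 1, 2, 293, 586.
Check each in increasing order: 328^1 ≡ 328;  328^2 ≡ 163;  328^293 ≡ 1.
Smallest exponent giving 1 is 293.

293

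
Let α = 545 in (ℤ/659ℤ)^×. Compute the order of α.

The order of 545 must divide p − 1 = 658 = 2 · 7 · 47.
Divisors: 1, 2, 7, 14, 47, 94, 329, 658.
Check each in increasing order: 545^1 ≡ 545;  545^2 ≡ 475;  545^7 ≡ 14;  545^14 ≡ 196;  545^47 ≡ 144;  545^94 ≡ 307;  545^329 ≡ 1.
Smallest exponent giving 1 is 329.

329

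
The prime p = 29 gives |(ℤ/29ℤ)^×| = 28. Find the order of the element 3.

28

The order of 3 must divide p − 1 = 28 = 2^2 · 7.
Divisors: 1, 2, 4, 7, 14, 28.
Check each in increasing order: 3^1 ≡ 3;  3^2 ≡ 9;  3^4 ≡ 23;  3^7 ≡ 12;  3^14 ≡ 28;  3^28 ≡ 1.
Smallest exponent giving 1 is 28.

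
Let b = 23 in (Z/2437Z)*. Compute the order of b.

The order of 23 must divide p − 1 = 2436 = 2^2 · 3 · 7 · 29.
Divisors: 1, 2, 3, 4, 6, 7, 12, 14, 21, 28, 29, 42, 58, 84, 87, 116, 174, 203, 348, 406, 609, 812, 1218, 2436.
Check each in increasing order: 23^1 ≡ 23;  23^2 ≡ 529;  23^3 ≡ 2419;  23^4 ≡ 2023;  23^6 ≡ 324;  23^7 ≡ 141;  23^12 ≡ 185;  23^14 ≡ 385;  23^21 ≡ 671;  23^28 ≡ 2005;  23^29 ≡ 2249;  23^42 ≡ 1833;  23^58 ≡ 1226;  23^84 ≡ 1703;  23^87 ≡ 1027;  23^116 ≡ 1884;  23^174 ≡ 1945;  23^203 ≡ 2327;  23^348 ≡ 801;  23^406 ≡ 2352;  23^609 ≡ 2039;  23^812 ≡ 2351;  23^1218 ≡ 2436;  23^2436 ≡ 1.
Smallest exponent giving 1 is 2436.

2436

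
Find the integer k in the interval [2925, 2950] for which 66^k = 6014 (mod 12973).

2948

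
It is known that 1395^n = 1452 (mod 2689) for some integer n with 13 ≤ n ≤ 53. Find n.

Compute 1395^13 mod 2689 = 637, then multiply by 1395 repeatedly:
  1395^13=637  1395^14=1245  1395^15=2370  1395^16=1369  1395^17=565
  1395^18=298  1395^19=1604  1395^20=332  1395^21=632  1395^22=2337
  1395^23=1047  1395^24=438  1395^25=607  1395^26=2419  1395^27=2499
  1395^28=1161  1395^29=817  1395^30=2268  1395^31=1596  1395^32=2617
  1395^33=1742  1395^34=1923  1395^35=1652  1395^36=67  1395^37=2039
  1395^38=2132  1395^39=106  1395^40=2664  1395^41=82  1395^42=1452
Found 1452 at exponent 42.

42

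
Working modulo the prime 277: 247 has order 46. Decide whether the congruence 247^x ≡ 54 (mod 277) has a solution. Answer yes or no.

no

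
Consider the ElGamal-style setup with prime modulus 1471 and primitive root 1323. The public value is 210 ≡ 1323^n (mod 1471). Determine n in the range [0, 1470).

1072

Baby-step giant-step with m = ceil(sqrt(1470)) = 39.
Baby table (1323^j mod 1471 for j=0..38):
  0:1  1:1323  2:1310  3:292  4:914  5:60  6:1417  7:637
  8:1339  9:413  10:658  11:1173  12:1445  13:906  14:1244  15:1234
  16:1243  17:1382  18:1404  19:1090  20:490  21:1030  22:544  23:393
  24:676  25:1451  26:18  27:278  28:44  29:843  30:271  31:1080
  32:499  33:1169  34:566  35:79  36:76  37:520  38:1003
Giant step factor: 1323^(-39) ≡ 139 (mod 1471).
Scan 210·139^i mod 1471 for i = 0, 1, …:
  i=0: 210   i=1: 1241   i=2: 392   i=3: 61
  i=4: 1124   i=5: 310   i=6: 431   i=7: 1069
  i=8: 20   i=9: 1309     …   i=26: 156
  i=27: 1090
Match at i=27, j=19: n = 27·39 + 19 = 1072.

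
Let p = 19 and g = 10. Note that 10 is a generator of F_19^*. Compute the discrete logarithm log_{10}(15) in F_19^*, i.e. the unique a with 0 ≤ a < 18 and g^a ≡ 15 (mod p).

7

Successive powers of 10 modulo 19:
  10^0=1  10^1=10  10^2=5  10^3=12  10^4=6  10^5=3
  10^6=11  10^7=15
So 10^7 ≡ 15 (mod 19), giving a = 7.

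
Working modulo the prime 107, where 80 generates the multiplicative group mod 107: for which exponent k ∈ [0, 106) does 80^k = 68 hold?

11

Successive powers of 80 modulo 107:
  80^0=1  80^1=80  80^2=87  80^3=5  80^4=79  80^5=7
  80^6=25  80^7=74  80^8=35  80^9=18  80^10=49  80^11=68
So 80^11 ≡ 68 (mod 107), giving k = 11.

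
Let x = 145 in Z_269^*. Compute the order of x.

268

The order of 145 must divide p − 1 = 268 = 2^2 · 67.
Divisors: 1, 2, 4, 67, 134, 268.
Check each in increasing order: 145^1 ≡ 145;  145^2 ≡ 43;  145^4 ≡ 235;  145^67 ≡ 82;  145^134 ≡ 268;  145^268 ≡ 1.
Smallest exponent giving 1 is 268.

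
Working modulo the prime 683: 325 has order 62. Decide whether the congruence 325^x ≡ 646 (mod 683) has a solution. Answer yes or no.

yes

646 ∈ ⟨325⟩ iff 646^62 ≡ 1 (mod 683), since |⟨325⟩| = 62.
646^62 mod 683 = 1.
Since 1 = 1, 646 lies in the subgroup.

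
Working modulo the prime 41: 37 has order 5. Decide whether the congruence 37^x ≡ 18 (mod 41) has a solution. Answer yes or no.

18 ∈ ⟨37⟩ iff 18^5 ≡ 1 (mod 41), since |⟨37⟩| = 5.
18^5 mod 41 = 1.
Since 1 = 1, 18 lies in the subgroup.

yes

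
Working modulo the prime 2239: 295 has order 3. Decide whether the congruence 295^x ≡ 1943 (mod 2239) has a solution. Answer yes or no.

⟨295⟩ has order 3; its elements mod 2239 are {1, 295, 1943}.
1943 is in this set.

yes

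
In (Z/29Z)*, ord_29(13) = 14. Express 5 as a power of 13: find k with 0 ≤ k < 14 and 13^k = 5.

9

Successive powers of 13 modulo 29:
  13^0=1  13^1=13  13^2=24  13^3=22  13^4=25  13^5=6
  13^6=20  13^7=28  13^8=16  13^9=5
So 13^9 ≡ 5 (mod 29), giving k = 9.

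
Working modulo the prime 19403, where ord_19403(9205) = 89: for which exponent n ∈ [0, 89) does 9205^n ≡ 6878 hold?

88

Baby-step giant-step with m = ceil(sqrt(89)) = 10.
Baby table (9205^j mod 19403 for j=0..9):
  0:1  1:9205  2:18527  3:8068  4:10659  5:14527  6:14962  7:2716
  8:9716  9:7353
Giant step factor: 9205^(-10) ≡ 5516 (mod 19403).
Scan 6878·5516^i mod 19403 for i = 0, 1, …:
  i=0: 6878   i=1: 6183   i=2: 14357   i=3: 9569
  i=4: 6444   i=5: 18211   i=6: 2545   i=7: 9851
  i=8: 9716
Match at i=8, j=8: n = 8·10 + 8 = 88.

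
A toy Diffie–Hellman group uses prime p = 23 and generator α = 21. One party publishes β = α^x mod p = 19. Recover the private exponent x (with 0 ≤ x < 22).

Successive powers of 21 modulo 23:
  21^0=1  21^1=21  21^2=4  21^3=15  21^4=16  21^5=14
  21^6=18  21^7=10  21^8=3  21^9=17  21^10=12  21^11=22
  21^12=2  21^13=19
So 21^13 ≡ 19 (mod 23), giving x = 13.

13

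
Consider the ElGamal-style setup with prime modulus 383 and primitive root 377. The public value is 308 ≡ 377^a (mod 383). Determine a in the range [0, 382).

329

Baby-step giant-step with m = ceil(sqrt(382)) = 20.
Baby table (377^j mod 383 for j=0..19):
  0:1  1:377  2:36  3:167  4:147  5:267  6:313  7:37
  8:161  9:183  10:51  11:77  12:304  13:91  14:220  15:212
  16:260  17:355  18:168  19:141
Giant step factor: 377^(-20) ≡ 225 (mod 383).
Scan 308·225^i mod 383 for i = 0, 1, …:
  i=0: 308   i=1: 360   i=2: 187   i=3: 328
  i=4: 264   i=5: 35   i=6: 215   i=7: 117
  i=8: 281   i=9: 30     …   i=15: 297
  i=16: 183
Match at i=16, j=9: a = 16·20 + 9 = 329.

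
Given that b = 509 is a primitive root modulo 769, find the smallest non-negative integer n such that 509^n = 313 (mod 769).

498

Baby-step giant-step with m = ceil(sqrt(768)) = 28.
Baby table (509^j mod 769 for j=0..27):
  0:1  1:509  2:697  3:264  4:570  5:217  6:486  7:525
  8:382  9:650  10:180  11:109  12:113  13:611  14:323  15:610
  16:583  17:682  18:319  19:112  20:102  21:395  22:346  23:13
  24:465  25:602  26:356  27:489
Giant step factor: 509^(-28) ≡ 193 (mod 769).
Scan 313·193^i mod 769 for i = 0, 1, …:
  i=0: 313   i=1: 427   i=2: 128   i=3: 96
  i=4: 72   i=5: 54   i=6: 425   i=7: 511
  i=8: 191   i=9: 720     …   i=16: 205
  i=17: 346
Match at i=17, j=22: n = 17·28 + 22 = 498.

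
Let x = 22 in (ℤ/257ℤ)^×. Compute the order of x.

64

The order of 22 must divide p − 1 = 256 = 2^8.
Divisors: 1, 2, 4, 8, 16, 32, 64, 128, 256.
Check each in increasing order: 22^1 ≡ 22;  22^2 ≡ 227;  22^4 ≡ 129;  22^8 ≡ 193;  22^16 ≡ 241;  22^32 ≡ 256;  22^64 ≡ 1.
Smallest exponent giving 1 is 64.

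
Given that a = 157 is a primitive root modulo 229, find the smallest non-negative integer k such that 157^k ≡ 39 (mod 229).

Baby-step giant-step with m = ceil(sqrt(228)) = 16.
Baby table (157^j mod 229 for j=0..15):
  0:1  1:157  2:146  3:22  4:19  5:6  6:26  7:189
  8:132  9:114  10:36  11:156  12:218  13:105  14:226  15:216
Giant step factor: 157^(-16) ≡ 126 (mod 229).
Scan 39·126^i mod 229 for i = 0, 1, …:
  i=0: 39   i=1: 105
Match at i=1, j=13: k = 1·16 + 13 = 29.

29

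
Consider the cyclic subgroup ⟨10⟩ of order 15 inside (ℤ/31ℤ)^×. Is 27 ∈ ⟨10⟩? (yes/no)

no

⟨10⟩ has order 15; its elements mod 31 are {1, 2, 4, 5, 7, 8, 9, 10, 14, 16, 18, 19, 20, 25, 28}.
27 is not in this set.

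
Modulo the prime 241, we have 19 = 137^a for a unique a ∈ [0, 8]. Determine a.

5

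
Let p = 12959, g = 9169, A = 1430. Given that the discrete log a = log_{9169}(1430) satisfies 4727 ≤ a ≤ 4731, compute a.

Compute 9169^4727 mod 12959 = 7621, then multiply by 9169 repeatedly:
  9169^4727=7621  9169^4728=2021  9169^4729=12138  9169^4730=1430
Found 1430 at exponent 4730.

4730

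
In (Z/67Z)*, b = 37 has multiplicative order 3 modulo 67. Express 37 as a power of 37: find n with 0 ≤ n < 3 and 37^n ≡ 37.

Successive powers of 37 modulo 67:
  37^0=1  37^1=37
So 37^1 ≡ 37 (mod 67), giving n = 1.

1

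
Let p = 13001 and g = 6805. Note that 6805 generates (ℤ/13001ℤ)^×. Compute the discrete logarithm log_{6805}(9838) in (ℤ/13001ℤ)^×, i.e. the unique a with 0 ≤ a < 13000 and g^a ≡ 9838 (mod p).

Baby-step giant-step with m = ceil(sqrt(13000)) = 115.
Baby table (6805^j mod 13001 for j=0..114):
  0:1  1:6805  2:11464  3:6520  4:9188  5:2531  6:10131  7:10153
  8:3851  9:9040  10:9469  11:3589  12:7267  13:9132  14:11481  15:5196
  16:9061  17:9363  18:10315  19:1176  20:7065  21:12628  22:9931  23:1257
  24:12228  25:5140  26:5010  27:4428  28:9223  29:6688  30:8340  31:4335
  32:406  33:6618  34:26  35:7917  36:12042  37:507  38:4870  39:801
  40:3386  41:3958  42:9119  43:1022  44:12176  45:2307  46:6928  47:3414
  48:12484  49:5086  50:1568  51:9420  52:8170  53:4574  54:1676  55:3303
  56:11187  57:6680  58:5904  59:3630  60:250  61:11120  62:5780  63:4875
  64:8824  65:8702  66:10556  67:3055  68:676  69:10827  70:1068  71:181
  72:9611  73:7825  74:10030  75:11901  76:3076  77:570  78:4552  79:7978
  80:11115  81:10758  82:12560  83:2226  84:1765  85:10902  86:4404  87:1915
  88:4573  89:7872  90:4840  91:4667  92:10493  93:3373  94:6500  95:3098
  96:7269  97:9741  98:8407  99:5235  100:1435  101:1424  102:4575  103:8481
  104:1766  105:4706  106:2867  107:8435  108:760  109:10403  110:1970  111:1819
  112:1343  113:12413  114:2968
Giant step factor: 6805^(-115) ≡ 5298 (mod 13001).
Scan 9838·5298^i mod 13001 for i = 0, 1, …:
  i=0: 9838   i=1: 715   i=2: 4779   i=3: 6195
  i=4: 6586   i=5: 10945   i=6: 2150   i=7: 1824
  i=8: 3809   i=9: 2530     …   i=97: 6100
  i=98: 10315
Match at i=98, j=18: a = 98·115 + 18 = 11288.

11288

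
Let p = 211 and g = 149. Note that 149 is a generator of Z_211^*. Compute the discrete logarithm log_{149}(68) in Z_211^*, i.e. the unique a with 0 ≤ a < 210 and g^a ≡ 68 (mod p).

Baby-step giant-step with m = ceil(sqrt(210)) = 15.
Baby table (149^j mod 211 for j=0..14):
  0:1  1:149  2:46  3:102  4:6  5:50  6:65  7:190
  8:36  9:89  10:179  11:85  12:5  13:112  14:19
Giant step factor: 149^(-15) ≡ 12 (mod 211).
Scan 68·12^i mod 211 for i = 0, 1, …:
  i=0: 68   i=1: 183   i=2: 86   i=3: 188
  i=4: 146   i=5: 64   i=6: 135   i=7: 143
  i=8: 28   i=9: 125   i=10: 23   i=11: 65
Match at i=11, j=6: a = 11·15 + 6 = 171.

171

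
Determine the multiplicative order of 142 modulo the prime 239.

The order of 142 must divide p − 1 = 238 = 2 · 7 · 17.
Divisors: 1, 2, 7, 14, 17, 34, 119, 238.
Check each in increasing order: 142^1 ≡ 142;  142^2 ≡ 88;  142^7 ≡ 75;  142^14 ≡ 128;  142^17 ≡ 100;  142^34 ≡ 201;  142^119 ≡ 1.
Smallest exponent giving 1 is 119.

119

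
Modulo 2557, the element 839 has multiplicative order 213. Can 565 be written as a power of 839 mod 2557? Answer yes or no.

565 ∈ ⟨839⟩ iff 565^213 ≡ 1 (mod 2557), since |⟨839⟩| = 213.
565^213 mod 2557 = 1.
Since 1 = 1, 565 lies in the subgroup.

yes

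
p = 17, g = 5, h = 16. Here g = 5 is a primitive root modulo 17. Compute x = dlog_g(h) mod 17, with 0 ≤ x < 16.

8

Successive powers of 5 modulo 17:
  5^0=1  5^1=5  5^2=8  5^3=6  5^4=13  5^5=14
  5^6=2  5^7=10  5^8=16
So 5^8 ≡ 16 (mod 17), giving x = 8.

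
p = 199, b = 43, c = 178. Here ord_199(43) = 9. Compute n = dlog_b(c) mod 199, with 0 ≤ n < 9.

5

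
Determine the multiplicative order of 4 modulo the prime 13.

6

The order of 4 must divide p − 1 = 12 = 2^2 · 3.
Divisors: 1, 2, 3, 4, 6, 12.
Check each in increasing order: 4^1 ≡ 4;  4^2 ≡ 3;  4^3 ≡ 12;  4^4 ≡ 9;  4^6 ≡ 1.
Smallest exponent giving 1 is 6.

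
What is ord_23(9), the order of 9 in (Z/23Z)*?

The order of 9 must divide p − 1 = 22 = 2 · 11.
Divisors: 1, 2, 11, 22.
Check each in increasing order: 9^1 ≡ 9;  9^2 ≡ 12;  9^11 ≡ 1.
Smallest exponent giving 1 is 11.

11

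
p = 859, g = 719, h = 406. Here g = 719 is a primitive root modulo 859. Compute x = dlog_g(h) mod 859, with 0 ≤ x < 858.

678

Baby-step giant-step with m = ceil(sqrt(858)) = 30.
Baby table (719^j mod 859 for j=0..29):
  0:1  1:719  2:702  3:505  4:597  5:602  6:761  7:835
  8:783  9:332  10:765  11:275  12:155  13:634  14:576  15:106
  16:622  17:538  18:272  19:575  20:246  21:779  22:33  23:534
  24:832  25:344  26:803  27:109  28:202  29:67
Giant step factor: 719^(-30) ≡ 249 (mod 859).
Scan 406·249^i mod 859 for i = 0, 1, …:
  i=0: 406   i=1: 591   i=2: 270   i=3: 228
  i=4: 78   i=5: 524   i=6: 767   i=7: 285
  i=8: 527   i=9: 655     …   i=21: 729
  i=22: 272
Match at i=22, j=18: x = 22·30 + 18 = 678.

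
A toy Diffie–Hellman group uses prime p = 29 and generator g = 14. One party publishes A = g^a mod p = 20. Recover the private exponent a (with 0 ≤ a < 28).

4

Successive powers of 14 modulo 29:
  14^0=1  14^1=14  14^2=22  14^3=18  14^4=20
So 14^4 ≡ 20 (mod 29), giving a = 4.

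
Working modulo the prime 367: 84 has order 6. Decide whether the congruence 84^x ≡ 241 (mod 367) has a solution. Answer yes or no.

⟨84⟩ has order 6; its elements mod 367 are {1, 83, 84, 283, 284, 366}.
241 is not in this set.

no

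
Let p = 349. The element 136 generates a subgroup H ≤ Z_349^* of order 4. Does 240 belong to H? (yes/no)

no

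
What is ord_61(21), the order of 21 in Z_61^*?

The order of 21 must divide p − 1 = 60 = 2^2 · 3 · 5.
Divisors: 1, 2, 3, 4, 5, 6, 10, 12, 15, 20, 30, 60.
Check each in increasing order: 21^1 ≡ 21;  21^2 ≡ 14;  21^3 ≡ 50;  21^4 ≡ 13;  21^5 ≡ 29;  21^6 ≡ 60;  21^10 ≡ 48;  21^12 ≡ 1.
Smallest exponent giving 1 is 12.

12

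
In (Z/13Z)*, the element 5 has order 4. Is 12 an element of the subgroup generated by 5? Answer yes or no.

yes

12 ∈ ⟨5⟩ iff 12^4 ≡ 1 (mod 13), since |⟨5⟩| = 4.
12^4 mod 13 = 1.
Since 1 = 1, 12 lies in the subgroup.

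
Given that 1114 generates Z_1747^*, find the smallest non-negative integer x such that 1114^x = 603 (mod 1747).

1546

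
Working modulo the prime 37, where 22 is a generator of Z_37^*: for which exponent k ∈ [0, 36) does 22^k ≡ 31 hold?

Successive powers of 22 modulo 37:
  22^0=1  22^1=22  22^2=3  22^3=29  22^4=9  22^5=13
  22^6=27  22^7=2  22^8=7  22^9=6  22^10=21  22^11=18
  22^12=26  22^13=17  22^14=4  22^15=14  22^16=12  22^17=5
  22^18=36  22^19=15  22^20=34  22^21=8  22^22=28  22^23=24
  22^24=10  22^25=35  22^26=30  22^27=31
So 22^27 ≡ 31 (mod 37), giving k = 27.

27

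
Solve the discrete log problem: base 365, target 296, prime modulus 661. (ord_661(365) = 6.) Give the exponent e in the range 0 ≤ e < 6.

4

Successive powers of 365 modulo 661:
  365^0=1  365^1=365  365^2=364  365^3=660  365^4=296
So 365^4 ≡ 296 (mod 661), giving e = 4.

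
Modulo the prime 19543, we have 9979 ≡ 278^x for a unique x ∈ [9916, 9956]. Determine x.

Compute 278^9916 mod 19543 = 19261, then multiply by 278 repeatedly:
  278^9916=19261  278^9917=19319  278^9918=15900  278^9919=3482  278^9920=10389
  278^9921=15321  278^9922=18407  278^9923=16423  278^9924=12075  278^9925=14997
  278^9926=6507  278^9927=10990  278^9928=6512  278^9929=12380  278^9930=2072
  278^9931=9269  278^9932=16649  278^9933=16274  278^9934=9739  278^9935=10508
  278^9936=9317  278^9937=10450  278^9938=12736  278^9939=3325  278^9940=5829
  278^9941=17936  278^9942=2743  278^9943=377  278^9944=7091  278^9945=16998
  278^9946=15581  278^9947=12515  278^9948=516  278^9949=6647  278^9950=10824
  278^9951=18993  278^9952=3444  278^9953=19368  278^9954=9979
Found 9979 at exponent 9954.

9954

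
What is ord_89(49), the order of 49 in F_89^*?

44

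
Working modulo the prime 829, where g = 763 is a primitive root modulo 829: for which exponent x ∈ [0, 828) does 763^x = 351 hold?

806

Baby-step giant-step with m = ceil(sqrt(828)) = 29.
Baby table (763^j mod 829 for j=0..28):
  0:1  1:763  2:211  3:167  4:584  5:419  6:532  7:535
  8:337  9:141  10:642  11:736  12:335  13:273  14:220  15:402
  16:825  17:264  18:814  19:161  20:151  21:811  22:359  23:347
  24:310  25:265  26:748  27:372  28:318
Giant step factor: 763^(-29) ≡ 684 (mod 829).
Scan 351·684^i mod 829 for i = 0, 1, …:
  i=0: 351   i=1: 503   i=2: 17   i=3: 22
  i=4: 126   i=5: 797   i=6: 495   i=7: 348
  i=8: 109   i=9: 775     …   i=26: 758
  i=27: 347
Match at i=27, j=23: x = 27·29 + 23 = 806.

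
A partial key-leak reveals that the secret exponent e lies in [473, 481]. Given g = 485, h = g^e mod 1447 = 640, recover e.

481

Compute 485^473 mod 1447 = 460, then multiply by 485 repeatedly:
  485^473=460  485^474=262  485^475=1181  485^476=1220  485^477=1324
  485^478=1119  485^479=90  485^480=240  485^481=640
Found 640 at exponent 481.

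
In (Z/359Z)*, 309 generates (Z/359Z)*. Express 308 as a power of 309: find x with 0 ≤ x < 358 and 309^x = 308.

Baby-step giant-step with m = ceil(sqrt(358)) = 19.
Baby table (309^j mod 359 for j=0..18):
  0:1  1:309  2:346  3:291  4:169  5:166  6:316  7:355
  8:200  9:52  10:272  11:42  12:54  13:172  14:16  15:277
  16:151  17:348  18:191
Giant step factor: 309^(-19) ≡ 118 (mod 359).
Scan 308·118^i mod 359 for i = 0, 1, …:
  i=0: 308   i=1: 85   i=2: 337   i=3: 276
  i=4: 258   i=5: 288   i=6: 238   i=7: 82
  i=8: 342   i=9: 148     …   i=16: 114
  i=17: 169
Match at i=17, j=4: x = 17·19 + 4 = 327.

327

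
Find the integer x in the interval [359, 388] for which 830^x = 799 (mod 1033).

363

Compute 830^359 mod 1033 = 375, then multiply by 830 repeatedly:
  830^359=375  830^360=317  830^361=728  830^362=968  830^363=799
Found 799 at exponent 363.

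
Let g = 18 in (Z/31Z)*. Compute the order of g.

15

The order of 18 must divide p − 1 = 30 = 2 · 3 · 5.
Divisors: 1, 2, 3, 5, 6, 10, 15, 30.
Check each in increasing order: 18^1 ≡ 18;  18^2 ≡ 14;  18^3 ≡ 4;  18^5 ≡ 25;  18^6 ≡ 16;  18^10 ≡ 5;  18^15 ≡ 1.
Smallest exponent giving 1 is 15.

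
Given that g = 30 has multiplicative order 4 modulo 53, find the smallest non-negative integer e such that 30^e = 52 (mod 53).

2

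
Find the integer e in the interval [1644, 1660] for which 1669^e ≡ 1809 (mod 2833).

1656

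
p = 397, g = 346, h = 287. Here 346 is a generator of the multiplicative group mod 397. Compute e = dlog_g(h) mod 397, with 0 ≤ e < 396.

Baby-step giant-step with m = ceil(sqrt(396)) = 20.
Baby table (346^j mod 397 for j=0..19):
  0:1  1:346  2:219  3:344  4:321  5:303  6:30  7:58
  8:218  9:395  10:102  11:356  12:106  13:152  14:188  15:337
  16:281  17:358  18:4  19:193
Giant step factor: 346^(-20) ≡ 92 (mod 397).
Scan 287·92^i mod 397 for i = 0, 1, …:
  i=0: 287   i=1: 202   i=2: 322   i=3: 246
  i=4: 3   i=5: 276   i=6: 381   i=7: 116
  i=8: 350   i=9: 43     …   i=16: 330
  i=17: 188
Match at i=17, j=14: e = 17·20 + 14 = 354.

354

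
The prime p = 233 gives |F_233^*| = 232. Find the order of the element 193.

The order of 193 must divide p − 1 = 232 = 2^3 · 29.
Divisors: 1, 2, 4, 8, 29, 58, 116, 232.
Check each in increasing order: 193^1 ≡ 193;  193^2 ≡ 202;  193^4 ≡ 29;  193^8 ≡ 142;  193^29 ≡ 221;  193^58 ≡ 144;  193^116 ≡ 232;  193^232 ≡ 1.
Smallest exponent giving 1 is 232.

232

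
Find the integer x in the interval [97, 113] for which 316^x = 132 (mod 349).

Compute 316^97 mod 349 = 209, then multiply by 316 repeatedly:
  316^97=209  316^98=83  316^99=53  316^100=345  316^101=132
Found 132 at exponent 101.

101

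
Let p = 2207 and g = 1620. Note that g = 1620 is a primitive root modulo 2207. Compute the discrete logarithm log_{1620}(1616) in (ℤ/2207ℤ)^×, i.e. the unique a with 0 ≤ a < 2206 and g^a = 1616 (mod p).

Baby-step giant-step with m = ceil(sqrt(2206)) = 47.
Baby table (1620^j mod 2207 for j=0..46):
  0:1  1:1620  2:277  3:719  4:1691  5:533  6:523  7:1979
  8:1416  9:847  10:1593  11:677  12:2068  13:2141  14:1223  15:1581
  16:1100  17:951  18:134  19:794  20:1806  21:1445  22:1480  23:798
  24:1665  25:346  26:2149  27:941  28:1590  29:231  30:1237  31:2191
  32:564  33:2189  34:1738  35:1635  36:300  37:460  38:1441  39:1621
  40:1897  41:996  42:203  43:17  44:1056  45:295  46:1188
Giant step factor: 1620^(-47) ≡ 670 (mod 2207).
Scan 1616·670^i mod 2207 for i = 0, 1, …:
  i=0: 1616   i=1: 1290   i=2: 1363   i=3: 1719
  i=4: 1883   i=5: 1413   i=6: 2114   i=7: 1693
  i=8: 2119   i=9: 629     …   i=27: 601
  i=28: 996
Match at i=28, j=41: a = 28·47 + 41 = 1357.

1357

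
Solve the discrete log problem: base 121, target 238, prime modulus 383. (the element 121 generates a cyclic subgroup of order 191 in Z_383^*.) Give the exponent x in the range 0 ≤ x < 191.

8

Baby-step giant-step with m = ceil(sqrt(191)) = 14.
Baby table (121^j mod 383 for j=0..13):
  0:1  1:121  2:87  3:186  4:292  5:96  6:126  7:309
  8:238  9:73  10:24  11:223  12:173  13:251
Giant step factor: 121^(-14) ≡ 84 (mod 383).
Scan 238·84^i mod 383 for i = 0, 1, …:
  i=0: 238
Match at i=0, j=8: x = 0·14 + 8 = 8.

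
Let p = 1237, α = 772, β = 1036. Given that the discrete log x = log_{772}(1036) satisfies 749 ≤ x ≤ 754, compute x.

753

Compute 772^749 mod 1237 = 995, then multiply by 772 repeatedly:
  772^749=995  772^750=1200  772^751=1124  772^752=591  772^753=1036
Found 1036 at exponent 753.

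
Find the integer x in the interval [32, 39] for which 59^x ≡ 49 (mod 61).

Compute 59^32 mod 61 = 57, then multiply by 59 repeatedly:
  59^32=57  59^33=8  59^34=45  59^35=32  59^36=58
  59^37=6  59^38=49
Found 49 at exponent 38.

38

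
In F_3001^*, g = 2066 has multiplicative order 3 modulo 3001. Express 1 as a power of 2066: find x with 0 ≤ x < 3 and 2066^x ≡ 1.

Successive powers of 2066 modulo 3001:
  2066^0=1
So 2066^0 ≡ 1 (mod 3001), giving x = 0.

0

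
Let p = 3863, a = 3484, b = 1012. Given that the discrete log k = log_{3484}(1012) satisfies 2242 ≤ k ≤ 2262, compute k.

2250

Compute 3484^2242 mod 3863 = 466, then multiply by 3484 repeatedly:
  3484^2242=466  3484^2243=1084  3484^2244=2505  3484^2245=903  3484^2246=1570
  3484^2247=3735  3484^2248=2156  3484^2249=1832  3484^2250=1012
Found 1012 at exponent 2250.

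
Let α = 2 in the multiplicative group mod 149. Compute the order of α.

148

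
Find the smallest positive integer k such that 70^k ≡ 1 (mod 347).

The order of 70 must divide p − 1 = 346 = 2 · 173.
Divisors: 1, 2, 173, 346.
Check each in increasing order: 70^1 ≡ 70;  70^2 ≡ 42;  70^173 ≡ 346;  70^346 ≡ 1.
Smallest exponent giving 1 is 346.

346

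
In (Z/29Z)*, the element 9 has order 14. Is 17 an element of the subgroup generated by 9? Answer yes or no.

17 ∈ ⟨9⟩ iff 17^14 ≡ 1 (mod 29), since |⟨9⟩| = 14.
17^14 mod 29 = 28.
Since 28 ≠ 1, 17 does not lie in the subgroup.

no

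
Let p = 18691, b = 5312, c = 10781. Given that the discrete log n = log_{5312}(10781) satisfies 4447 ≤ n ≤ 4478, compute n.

4448

Compute 5312^4447 mod 18691 = 4622, then multiply by 5312 repeatedly:
  5312^4447=4622  5312^4448=10781
Found 10781 at exponent 4448.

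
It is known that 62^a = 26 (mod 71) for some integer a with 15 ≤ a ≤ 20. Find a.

15

Compute 62^15 mod 71 = 26, then multiply by 62 repeatedly:
  62^15=26
Found 26 at exponent 15.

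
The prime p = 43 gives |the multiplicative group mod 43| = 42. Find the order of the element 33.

42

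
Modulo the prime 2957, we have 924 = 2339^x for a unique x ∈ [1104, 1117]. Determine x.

Compute 2339^1104 mod 2957 = 680, then multiply by 2339 repeatedly:
  2339^1104=680  2339^1105=2611  2339^1106=924
Found 924 at exponent 1106.

1106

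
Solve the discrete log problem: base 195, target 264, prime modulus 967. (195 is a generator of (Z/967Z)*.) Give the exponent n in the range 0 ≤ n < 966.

Baby-step giant-step with m = ceil(sqrt(966)) = 32.
Baby table (195^j mod 967 for j=0..31):
  0:1  1:195  2:312  3:886  4:644  5:837  6:759  7:54
  8:860  9:409  10:461  11:931  12:716  13:372  14:15  15:24
  16:812  17:719  18:957  19:951  20:748  21:810  22:329  23:333
  24:146  25:427  26:103  27:745  28:225  29:360  30:576  31:148
Giant step factor: 195^(-32) ≡ 664 (mod 967).
Scan 264·664^i mod 967 for i = 0, 1, …:
  i=0: 264   i=1: 269   i=2: 688   i=3: 408
  i=4: 152   i=5: 360
Match at i=5, j=29: n = 5·32 + 29 = 189.

189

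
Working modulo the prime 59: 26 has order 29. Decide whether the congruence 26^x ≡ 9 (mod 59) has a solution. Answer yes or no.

9 ∈ ⟨26⟩ iff 9^29 ≡ 1 (mod 59), since |⟨26⟩| = 29.
9^29 mod 59 = 1.
Since 1 = 1, 9 lies in the subgroup.

yes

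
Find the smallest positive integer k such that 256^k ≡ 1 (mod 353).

11

The order of 256 must divide p − 1 = 352 = 2^5 · 11.
Divisors: 1, 2, 4, 8, 11, 16, 22, 32, 44, 88, 176, 352.
Check each in increasing order: 256^1 ≡ 256;  256^2 ≡ 231;  256^4 ≡ 58;  256^8 ≡ 187;  256^11 ≡ 1.
Smallest exponent giving 1 is 11.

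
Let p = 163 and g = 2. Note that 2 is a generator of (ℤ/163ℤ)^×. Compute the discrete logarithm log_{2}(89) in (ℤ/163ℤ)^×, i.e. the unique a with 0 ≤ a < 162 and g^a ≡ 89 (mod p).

Baby-step giant-step with m = ceil(sqrt(162)) = 13.
Baby table (2^j mod 163 for j=0..12):
  0:1  1:2  2:4  3:8  4:16  5:32  6:64  7:128
  8:93  9:23  10:46  11:92  12:21
Giant step factor: 2^(-13) ≡ 66 (mod 163).
Scan 89·66^i mod 163 for i = 0, 1, …:
  i=0: 89   i=1: 6   i=2: 70   i=3: 56
  i=4: 110   i=5: 88   i=6: 103   i=7: 115
  i=8: 92
Match at i=8, j=11: a = 8·13 + 11 = 115.

115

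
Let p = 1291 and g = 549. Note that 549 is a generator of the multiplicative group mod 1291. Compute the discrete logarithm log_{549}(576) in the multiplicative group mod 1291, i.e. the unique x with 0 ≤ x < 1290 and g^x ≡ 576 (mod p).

980

Baby-step giant-step with m = ceil(sqrt(1290)) = 36.
Baby table (549^j mod 1291 for j=0..35):
  0:1  1:549  2:598  3:388  4:1288  5:935  6:788  7:127
  8:9  9:1068  10:218  11:910  12:1264  13:669  14:637  15:1143
  16:81  17:575  18:671  19:444  20:1048  21:857  22:569  23:1250
  24:729  25:11  26:875  27:123  28:395  29:1258  30:1248  31:922
  32:106  33:99  34:129  35:1107
Giant step factor: 549^(-36) ≡ 272 (mod 1291).
Scan 576·272^i mod 1291 for i = 0, 1, …:
  i=0: 576   i=1: 461   i=2: 165   i=3: 986
  i=4: 955   i=5: 269   i=6: 872   i=7: 931
  i=8: 196   i=9: 381     …   i=26: 1011
  i=27: 9
Match at i=27, j=8: x = 27·36 + 8 = 980.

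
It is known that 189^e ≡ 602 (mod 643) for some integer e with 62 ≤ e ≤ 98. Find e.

88

Compute 189^62 mod 643 = 22, then multiply by 189 repeatedly:
  189^62=22  189^63=300  189^64=116  189^65=62  189^66=144
  189^67=210  189^68=467  189^69=172  189^70=358  189^71=147
  189^72=134  189^73=249  189^74=122  189^75=553  189^76=351
  189^77=110  189^78=214  189^79=580  189^80=310  189^81=77
  189^82=407  189^83=406  189^84=217  189^85=504  189^86=92
  189^87=27  189^88=602
Found 602 at exponent 88.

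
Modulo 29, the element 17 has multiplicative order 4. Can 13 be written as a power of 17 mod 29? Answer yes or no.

no

⟨17⟩ has order 4; its elements mod 29 are {1, 12, 17, 28}.
13 is not in this set.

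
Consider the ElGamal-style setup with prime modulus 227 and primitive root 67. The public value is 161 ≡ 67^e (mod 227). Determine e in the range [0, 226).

40

Baby-step giant-step with m = ceil(sqrt(226)) = 16.
Baby table (67^j mod 227 for j=0..15):
  0:1  1:67  2:176  3:215  4:104  5:158  6:144  7:114
  8:147  9:88  10:221  11:52  12:79  13:72  14:57  15:187
Giant step factor: 67^(-16) ≡ 129 (mod 227).
Scan 161·129^i mod 227 for i = 0, 1, …:
  i=0: 161   i=1: 112   i=2: 147
Match at i=2, j=8: e = 2·16 + 8 = 40.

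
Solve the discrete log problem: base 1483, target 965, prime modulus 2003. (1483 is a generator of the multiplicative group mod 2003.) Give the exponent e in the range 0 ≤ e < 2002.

Baby-step giant-step with m = ceil(sqrt(2002)) = 45.
Baby table (1483^j mod 2003 for j=0..44):
  0:1  1:1483  2:1998  3:597  4:25  5:1021  6:1878  7:904
  8:625  9:1489  10:881  11:567  12:1604  13:1171  14:1995  15:154
  16:40  17:1233  18:1803  19:1847  20:1000  21:780  22:1009  23:106
  24:964  25:1473  26:1189  27:647  28:64  29:771  30:1683  31:151
  32:1600  33:1248  34:12  35:1772  36:1943  37:1155  38:300  39:234
  40:503  41:833  42:1491  43:1844  44:557
Giant step factor: 1483^(-45) ≡ 1809 (mod 2003).
Scan 965·1809^i mod 2003 for i = 0, 1, …:
  i=0: 965   i=1: 1072   i=2: 344   i=3: 1366
  i=4: 1395   i=5: 1778   i=6: 1587   i=7: 584
  i=8: 875   i=9: 505   i=10: 177   i=11: 1716
  i=12: 1597   i=13: 647
Match at i=13, j=27: e = 13·45 + 27 = 612.

612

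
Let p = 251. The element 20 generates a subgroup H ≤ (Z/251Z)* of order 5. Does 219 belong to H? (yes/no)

219 ∈ ⟨20⟩ iff 219^5 ≡ 1 (mod 251), since |⟨20⟩| = 5.
219^5 mod 251 = 1.
Since 1 = 1, 219 lies in the subgroup.

yes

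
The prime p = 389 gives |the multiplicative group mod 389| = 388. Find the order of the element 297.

388

The order of 297 must divide p − 1 = 388 = 2^2 · 97.
Divisors: 1, 2, 4, 97, 194, 388.
Check each in increasing order: 297^1 ≡ 297;  297^2 ≡ 295;  297^4 ≡ 278;  297^97 ≡ 115;  297^194 ≡ 388;  297^388 ≡ 1.
Smallest exponent giving 1 is 388.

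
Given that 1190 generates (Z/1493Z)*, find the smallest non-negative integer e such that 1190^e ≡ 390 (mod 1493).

776

Baby-step giant-step with m = ceil(sqrt(1492)) = 39.
Baby table (1190^j mod 1493 for j=0..38):
  0:1  1:1190  2:736  3:942  4:1230  5:560  6:522  7:92
  8:491  9:527  10:70  11:1185  12:758  13:248  14:999  15:382
  16:708  17:468  18:31  19:1058  20:421  21:835  22:805  23:937
  24:1252  25:1359  26:291  27:1407  28:677  29:903  30:1103  31:223
  32:1109  33:1391  34:1046  35:1071  36:961  37:1445  38:1107
Giant step factor: 1190^(-39) ≡ 1336 (mod 1493).
Scan 390·1336^i mod 1493 for i = 0, 1, …:
  i=0: 390   i=1: 1476   i=2: 1176   i=3: 500
  i=4: 629   i=5: 1278   i=6: 909   i=7: 615
  i=8: 490   i=9: 706     …   i=18: 811
  i=19: 1071
Match at i=19, j=35: e = 19·39 + 35 = 776.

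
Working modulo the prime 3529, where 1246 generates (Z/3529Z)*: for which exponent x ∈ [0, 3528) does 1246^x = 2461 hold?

653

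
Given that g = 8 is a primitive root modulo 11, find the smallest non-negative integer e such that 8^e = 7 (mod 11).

9

Successive powers of 8 modulo 11:
  8^0=1  8^1=8  8^2=9  8^3=6  8^4=4  8^5=10
  8^6=3  8^7=2  8^8=5  8^9=7
So 8^9 ≡ 7 (mod 11), giving e = 9.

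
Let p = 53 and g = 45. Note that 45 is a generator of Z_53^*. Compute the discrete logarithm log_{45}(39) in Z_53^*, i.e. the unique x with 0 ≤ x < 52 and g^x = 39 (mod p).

Successive powers of 45 modulo 53:
  45^0=1  45^1=45  45^2=11  45^3=18  45^4=15  45^5=39
So 45^5 ≡ 39 (mod 53), giving x = 5.

5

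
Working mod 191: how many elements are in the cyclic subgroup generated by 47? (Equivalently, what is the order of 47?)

190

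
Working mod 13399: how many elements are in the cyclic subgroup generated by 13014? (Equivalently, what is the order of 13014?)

1914

The order of 13014 must divide p − 1 = 13398 = 2 · 3 · 7 · 11 · 29.
Divisors: 1, 2, 3, 6, 7, 11, 14, 21, 22, 29, 33, 42, 58, 66, 77, 87, 154, 174, 203, 231, 319, 406, 462, 609, 638, 957, 1218, 1914, 2233, 4466, 6699, 13398.
Check each in increasing order: 13014^1 ≡ 13014;  13014^2 ≡ 836;  13014^3 ≡ 13115;  13014^6 ≡ 262;  13014^7 ≡ 6322;  13014^11 ≡ 6469;  13014^14 ≡ 11866;  13014^21 ≡ 9250;  13014^22 ≡ 2884;  13014^29 ≡ 10008;  13014^33 ≡ 5188;  13014^42 ≡ 9885;  13014^58 ≡ 2539;  13014^66 ≡ 10152;  13014^77 ≡ 4789;  13014^87 ≡ 5808;  13014^154 ≡ 8832;  13014^174 ≡ 7581;  13014^203 ≡ 5510;  13014^231 ≡ 9204;  13014^319 ≡ 10478;  13014^406 ≡ 11365;  13014^462 ≡ 5138;  13014^609 ≡ 7623;  13014^638 ≡ 10477;  13014^957 ≡ 13398;  13014^1218 ≡ 12065;  13014^1914 ≡ 1.
Smallest exponent giving 1 is 1914.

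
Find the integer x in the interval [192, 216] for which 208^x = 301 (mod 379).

194

Compute 208^192 mod 379 = 64, then multiply by 208 repeatedly:
  208^192=64  208^193=47  208^194=301
Found 301 at exponent 194.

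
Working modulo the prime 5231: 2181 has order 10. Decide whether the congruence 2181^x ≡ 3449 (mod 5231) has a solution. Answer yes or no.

⟨2181⟩ has order 10; its elements mod 5231 are {1, 91, 307, 1782, 2181, 3050, 3449, 4924, 5140, 5230}.
3449 is in this set.

yes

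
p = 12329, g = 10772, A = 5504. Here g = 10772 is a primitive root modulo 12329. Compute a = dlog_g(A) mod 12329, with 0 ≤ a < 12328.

8764

Baby-step giant-step with m = ceil(sqrt(12328)) = 112.
Baby table (10772^j mod 12329 for j=0..111):
  0:1  1:10772  2:7765  3:4644  4:6415  5:10664  6:3315  7:4396
  8:10352  9:8268  10:10529  11:3917  12:4086  13:12191  14:5273  15:1053
  16:236  17:2418  18:7848  19:11032  20:9802  21:1588  22:5613  23:1820
  24:1930  25:3266  26:6715  27:12066  28:2634  29:4419  30:11528  31:1928
  32:6380  33:3514  34:2778  35:2133  36:7749  37:4898  38:5465  39:10334
  40:11636  41:6378  42:6628  43:11906  44:5174  45:7248  46:8228  47:11164
  48:1542  49:3261  50:2171  51:10228  52:4072  53:9331  54:7524  55:10011
  56:9058  57:1070  58:10754  59:11133  60:493  61:9126  62:6155  63:8627
  64:6371  65:5198  66:6867  67:9653  68:11659  69:7554  70:288  71:7757
  72:4771  73:5940  74:10499  75:1311  76:5387  77:8490  78:10087  79:1687
  80:11747  81:6157  82:5513  83:9572  84:2157  85:7368  86:6323  87:5960
  88:4017  89:8663  90:11964  91:1171  92:1445  93:6342  94:1035  95:3604
  96:10596  97:10559  98:6523  99:2785  100:3563  101:459  102:419  103:1054
  104:11008  105:10183  106:163  107:5118  108:8137  109:4903  110:10009  111:12172
Giant step factor: 10772^(-112) ≡ 9847 (mod 12329).
Scan 5504·9847^i mod 12329 for i = 0, 1, …:
  i=0: 5504   i=1: 11933   i=2: 8881   i=3: 1610
  i=4: 10905   i=5: 8274   i=6: 4046   i=7: 5963
  i=8: 6963   i=9: 3092     …   i=77: 8970
  i=78: 2634
Match at i=78, j=28: a = 78·112 + 28 = 8764.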